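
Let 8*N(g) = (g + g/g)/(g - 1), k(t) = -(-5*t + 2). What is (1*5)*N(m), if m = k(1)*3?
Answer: 25/32 ≈ 0.78125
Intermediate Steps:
k(t) = -2 + 5*t (k(t) = -(2 - 5*t) = -2 + 5*t)
m = 9 (m = (-2 + 5*1)*3 = (-2 + 5)*3 = 3*3 = 9)
N(g) = (1 + g)/(8*(-1 + g)) (N(g) = ((g + g/g)/(g - 1))/8 = ((g + 1)/(-1 + g))/8 = ((1 + g)/(-1 + g))/8 = (1 + g)/(8*(-1 + g)))
(1*5)*N(m) = (1*5)*((1 + 9)/(8*(-1 + 9))) = 5*((1/8)*10/8) = 5*((1/8)*(1/8)*10) = 5*(5/32) = 25/32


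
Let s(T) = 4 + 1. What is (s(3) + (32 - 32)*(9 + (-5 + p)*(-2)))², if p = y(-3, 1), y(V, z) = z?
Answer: 25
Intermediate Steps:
p = 1
s(T) = 5
(s(3) + (32 - 32)*(9 + (-5 + p)*(-2)))² = (5 + (32 - 32)*(9 + (-5 + 1)*(-2)))² = (5 + 0*(9 - 4*(-2)))² = (5 + 0*(9 + 8))² = (5 + 0*17)² = (5 + 0)² = 5² = 25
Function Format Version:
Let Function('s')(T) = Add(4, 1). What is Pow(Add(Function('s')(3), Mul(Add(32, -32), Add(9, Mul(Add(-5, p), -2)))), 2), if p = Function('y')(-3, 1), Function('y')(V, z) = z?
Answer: 25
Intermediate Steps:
p = 1
Function('s')(T) = 5
Pow(Add(Function('s')(3), Mul(Add(32, -32), Add(9, Mul(Add(-5, p), -2)))), 2) = Pow(Add(5, Mul(Add(32, -32), Add(9, Mul(Add(-5, 1), -2)))), 2) = Pow(Add(5, Mul(0, Add(9, Mul(-4, -2)))), 2) = Pow(Add(5, Mul(0, Add(9, 8))), 2) = Pow(Add(5, Mul(0, 17)), 2) = Pow(Add(5, 0), 2) = Pow(5, 2) = 25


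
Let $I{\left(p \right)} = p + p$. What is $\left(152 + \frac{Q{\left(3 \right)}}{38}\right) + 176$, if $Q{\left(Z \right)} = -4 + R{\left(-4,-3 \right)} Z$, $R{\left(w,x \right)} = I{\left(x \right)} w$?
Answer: $\frac{6266}{19} \approx 329.79$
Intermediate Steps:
$I{\left(p \right)} = 2 p$
$R{\left(w,x \right)} = 2 w x$ ($R{\left(w,x \right)} = 2 x w = 2 w x$)
$Q{\left(Z \right)} = -4 + 24 Z$ ($Q{\left(Z \right)} = -4 + 2 \left(-4\right) \left(-3\right) Z = -4 + 24 Z$)
$\left(152 + \frac{Q{\left(3 \right)}}{38}\right) + 176 = \left(152 + \frac{-4 + 24 \cdot 3}{38}\right) + 176 = \left(152 + \left(-4 + 72\right) \frac{1}{38}\right) + 176 = \left(152 + 68 \cdot \frac{1}{38}\right) + 176 = \left(152 + \frac{34}{19}\right) + 176 = \frac{2922}{19} + 176 = \frac{6266}{19}$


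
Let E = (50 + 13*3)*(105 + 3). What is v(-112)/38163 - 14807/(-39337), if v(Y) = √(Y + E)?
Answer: 14807/39337 + 10*√95/38163 ≈ 0.37897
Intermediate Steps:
E = 9612 (E = (50 + 39)*108 = 89*108 = 9612)
v(Y) = √(9612 + Y) (v(Y) = √(Y + 9612) = √(9612 + Y))
v(-112)/38163 - 14807/(-39337) = √(9612 - 112)/38163 - 14807/(-39337) = √9500*(1/38163) - 14807*(-1/39337) = (10*√95)*(1/38163) + 14807/39337 = 10*√95/38163 + 14807/39337 = 14807/39337 + 10*√95/38163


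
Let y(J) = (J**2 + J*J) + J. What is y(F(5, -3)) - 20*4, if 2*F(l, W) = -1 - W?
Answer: -77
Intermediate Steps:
F(l, W) = -1/2 - W/2 (F(l, W) = (-1 - W)/2 = -1/2 - W/2)
y(J) = J + 2*J**2 (y(J) = (J**2 + J**2) + J = 2*J**2 + J = J + 2*J**2)
y(F(5, -3)) - 20*4 = (-1/2 - 1/2*(-3))*(1 + 2*(-1/2 - 1/2*(-3))) - 20*4 = (-1/2 + 3/2)*(1 + 2*(-1/2 + 3/2)) - 80 = 1*(1 + 2*1) - 80 = 1*(1 + 2) - 80 = 1*3 - 80 = 3 - 80 = -77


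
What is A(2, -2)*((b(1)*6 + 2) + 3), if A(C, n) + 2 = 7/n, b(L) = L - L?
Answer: -55/2 ≈ -27.500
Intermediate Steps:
b(L) = 0
A(C, n) = -2 + 7/n
A(2, -2)*((b(1)*6 + 2) + 3) = (-2 + 7/(-2))*((0*6 + 2) + 3) = (-2 + 7*(-½))*((0 + 2) + 3) = (-2 - 7/2)*(2 + 3) = -11/2*5 = -55/2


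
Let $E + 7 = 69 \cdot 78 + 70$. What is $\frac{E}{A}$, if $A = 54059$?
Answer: $\frac{5445}{54059} \approx 0.10072$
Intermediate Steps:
$E = 5445$ ($E = -7 + \left(69 \cdot 78 + 70\right) = -7 + \left(5382 + 70\right) = -7 + 5452 = 5445$)
$\frac{E}{A} = \frac{5445}{54059}$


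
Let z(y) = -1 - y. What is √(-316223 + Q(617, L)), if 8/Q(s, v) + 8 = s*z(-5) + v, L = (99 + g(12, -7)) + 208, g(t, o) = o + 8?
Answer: I*√37856952322/346 ≈ 562.34*I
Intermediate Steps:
g(t, o) = 8 + o
L = 308 (L = (99 + (8 - 7)) + 208 = (99 + 1) + 208 = 100 + 208 = 308)
Q(s, v) = 8/(-8 + v + 4*s) (Q(s, v) = 8/(-8 + (s*(-1 - 1*(-5)) + v)) = 8/(-8 + (s*(-1 + 5) + v)) = 8/(-8 + (s*4 + v)) = 8/(-8 + (4*s + v)) = 8/(-8 + (v + 4*s)) = 8/(-8 + v + 4*s))
√(-316223 + Q(617, L)) = √(-316223 + 8/(-8 + 308 + 4*617)) = √(-316223 + 8/(-8 + 308 + 2468)) = √(-316223 + 8/2768) = √(-316223 + 8*(1/2768)) = √(-316223 + 1/346) = √(-109413157/346) = I*√37856952322/346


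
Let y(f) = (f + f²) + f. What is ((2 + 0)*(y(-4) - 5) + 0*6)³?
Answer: 216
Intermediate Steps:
y(f) = f² + 2*f
((2 + 0)*(y(-4) - 5) + 0*6)³ = ((2 + 0)*(-4*(2 - 4) - 5) + 0*6)³ = (2*(-4*(-2) - 5) + 0)³ = (2*(8 - 5) + 0)³ = (2*3 + 0)³ = (6 + 0)³ = 6³ = 216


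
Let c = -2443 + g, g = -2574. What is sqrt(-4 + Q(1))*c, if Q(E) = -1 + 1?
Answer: -10034*I ≈ -10034.0*I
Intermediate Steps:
Q(E) = 0
c = -5017 (c = -2443 - 2574 = -5017)
sqrt(-4 + Q(1))*c = sqrt(-4 + 0)*(-5017) = sqrt(-4)*(-5017) = (2*I)*(-5017) = -10034*I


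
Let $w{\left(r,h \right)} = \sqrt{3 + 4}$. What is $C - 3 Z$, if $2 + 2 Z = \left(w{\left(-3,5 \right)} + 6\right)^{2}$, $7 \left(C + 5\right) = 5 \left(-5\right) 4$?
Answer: $- \frac{1131}{14} - 18 \sqrt{7} \approx -128.41$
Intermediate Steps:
$w{\left(r,h \right)} = \sqrt{7}$
$C = - \frac{135}{7}$ ($C = -5 + \frac{5 \left(-5\right) 4}{7} = -5 + \frac{\left(-25\right) 4}{7} = -5 + \frac{1}{7} \left(-100\right) = -5 - \frac{100}{7} = - \frac{135}{7} \approx -19.286$)
$Z = -1 + \frac{\left(6 + \sqrt{7}\right)^{2}}{2}$ ($Z = -1 + \frac{\left(\sqrt{7} + 6\right)^{2}}{2} = -1 + \frac{\left(6 + \sqrt{7}\right)^{2}}{2} \approx 36.375$)
$C - 3 Z = - \frac{135}{7} - 3 \left(\frac{41}{2} + 6 \sqrt{7}\right) = - \frac{135}{7} - \left(\frac{123}{2} + 18 \sqrt{7}\right) = - \frac{1131}{14} - 18 \sqrt{7}$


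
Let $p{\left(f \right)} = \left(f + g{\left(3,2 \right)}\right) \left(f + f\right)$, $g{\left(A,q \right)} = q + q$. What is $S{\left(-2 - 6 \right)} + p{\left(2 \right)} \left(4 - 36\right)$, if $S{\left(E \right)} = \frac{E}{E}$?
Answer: $-767$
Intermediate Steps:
$g{\left(A,q \right)} = 2 q$
$p{\left(f \right)} = 2 f \left(4 + f\right)$ ($p{\left(f \right)} = \left(f + 2 \cdot 2\right) \left(f + f\right) = \left(f + 4\right) 2 f = \left(4 + f\right) 2 f = 2 f \left(4 + f\right)$)
$S{\left(E \right)} = 1$
$S{\left(-2 - 6 \right)} + p{\left(2 \right)} \left(4 - 36\right) = 1 + 2 \cdot 2 \left(4 + 2\right) \left(4 - 36\right) = 1 + 2 \cdot 2 \cdot 6 \left(4 - 36\right) = 1 + 24 \left(-32\right) = 1 - 768 = -767$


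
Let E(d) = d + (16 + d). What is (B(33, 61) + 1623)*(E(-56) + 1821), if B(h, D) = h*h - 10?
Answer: 4660950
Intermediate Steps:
E(d) = 16 + 2*d
B(h, D) = -10 + h² (B(h, D) = h² - 10 = -10 + h²)
(B(33, 61) + 1623)*(E(-56) + 1821) = ((-10 + 33²) + 1623)*((16 + 2*(-56)) + 1821) = ((-10 + 1089) + 1623)*((16 - 112) + 1821) = (1079 + 1623)*(-96 + 1821) = 2702*1725 = 4660950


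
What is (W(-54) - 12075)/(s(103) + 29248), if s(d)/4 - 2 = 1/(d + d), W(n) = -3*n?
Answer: -1227039/3013370 ≈ -0.40720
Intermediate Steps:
s(d) = 8 + 2/d (s(d) = 8 + 4/(d + d) = 8 + 4/((2*d)) = 8 + 4*(1/(2*d)) = 8 + 2/d)
(W(-54) - 12075)/(s(103) + 29248) = (-3*(-54) - 12075)/((8 + 2/103) + 29248) = (162 - 12075)/((8 + 2*(1/103)) + 29248) = -11913/((8 + 2/103) + 29248) = -11913/(826/103 + 29248) = -11913/3013370/103 = -11913*103/3013370 = -1227039/3013370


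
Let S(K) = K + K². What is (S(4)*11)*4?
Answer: 880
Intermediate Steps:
(S(4)*11)*4 = ((4*(1 + 4))*11)*4 = ((4*5)*11)*4 = (20*11)*4 = 220*4 = 880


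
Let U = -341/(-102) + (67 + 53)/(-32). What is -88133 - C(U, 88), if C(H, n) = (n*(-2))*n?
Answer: -72645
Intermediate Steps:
U = -83/204 (U = -341*(-1/102) + 120*(-1/32) = 341/102 - 15/4 = -83/204 ≈ -0.40686)
C(H, n) = -2*n**2 (C(H, n) = (-2*n)*n = -2*n**2)
-88133 - C(U, 88) = -88133 - (-2)*88**2 = -88133 - (-2)*7744 = -88133 - 1*(-15488) = -88133 + 15488 = -72645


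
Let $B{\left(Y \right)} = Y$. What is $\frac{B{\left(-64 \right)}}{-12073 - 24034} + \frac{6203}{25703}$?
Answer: $\frac{225616713}{928058221} \approx 0.24311$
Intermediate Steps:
$\frac{B{\left(-64 \right)}}{-12073 - 24034} + \frac{6203}{25703} = - \frac{64}{-12073 - 24034} + \frac{6203}{25703} = - \frac{64}{-12073 - 24034} + 6203 \cdot \frac{1}{25703} = - \frac{64}{-36107} + \frac{6203}{25703} = \left(-64\right) \left(- \frac{1}{36107}\right) + \frac{6203}{25703} = \frac{64}{36107} + \frac{6203}{25703} = \frac{225616713}{928058221}$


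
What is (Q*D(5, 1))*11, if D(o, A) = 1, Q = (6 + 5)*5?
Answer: 605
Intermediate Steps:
Q = 55 (Q = 11*5 = 55)
(Q*D(5, 1))*11 = (55*1)*11 = 55*11 = 605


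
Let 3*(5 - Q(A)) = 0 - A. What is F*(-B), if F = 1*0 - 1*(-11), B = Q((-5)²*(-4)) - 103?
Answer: 4334/3 ≈ 1444.7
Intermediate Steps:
Q(A) = 5 + A/3 (Q(A) = 5 - (0 - A)/3 = 5 - (-1)*A/3 = 5 + A/3)
B = -394/3 (B = (5 + ((-5)²*(-4))/3) - 103 = (5 + (25*(-4))/3) - 103 = (5 + (⅓)*(-100)) - 103 = (5 - 100/3) - 103 = -85/3 - 103 = -394/3 ≈ -131.33)
F = 11 (F = 0 + 11 = 11)
F*(-B) = 11*(-1*(-394/3)) = 11*(394/3) = 4334/3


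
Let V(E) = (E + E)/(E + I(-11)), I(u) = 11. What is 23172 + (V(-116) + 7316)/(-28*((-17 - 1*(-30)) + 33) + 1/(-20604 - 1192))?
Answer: 68287150903988/2947691145 ≈ 23166.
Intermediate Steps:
V(E) = 2*E/(11 + E) (V(E) = (E + E)/(E + 11) = (2*E)/(11 + E) = 2*E/(11 + E))
23172 + (V(-116) + 7316)/(-28*((-17 - 1*(-30)) + 33) + 1/(-20604 - 1192)) = 23172 + (2*(-116)/(11 - 116) + 7316)/(-28*((-17 - 1*(-30)) + 33) + 1/(-20604 - 1192)) = 23172 + (2*(-116)/(-105) + 7316)/(-28*((-17 + 30) + 33) + 1/(-21796)) = 23172 + (2*(-116)*(-1/105) + 7316)/(-28*(13 + 33) - 1/21796) = 23172 + (232/105 + 7316)/(-28*46 - 1/21796) = 23172 + 768412/(105*(-1288 - 1/21796)) = 23172 + 768412/(105*(-28073249/21796)) = 23172 + (768412/105)*(-21796/28073249) = 23172 - 16748307952/2947691145 = 68287150903988/2947691145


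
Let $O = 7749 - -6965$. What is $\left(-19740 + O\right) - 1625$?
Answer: $-6651$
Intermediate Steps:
$O = 14714$ ($O = 7749 + 6965 = 14714$)
$\left(-19740 + O\right) - 1625 = \left(-19740 + 14714\right) - 1625 = -5026 - 1625 = -6651$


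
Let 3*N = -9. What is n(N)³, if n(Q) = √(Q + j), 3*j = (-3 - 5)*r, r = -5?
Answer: 31*√93/9 ≈ 33.217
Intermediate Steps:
j = 40/3 (j = ((-3 - 5)*(-5))/3 = (-8*(-5))/3 = (⅓)*40 = 40/3 ≈ 13.333)
N = -3 (N = (⅓)*(-9) = -3)
n(Q) = √(40/3 + Q) (n(Q) = √(Q + 40/3) = √(40/3 + Q))
n(N)³ = (√(120 + 9*(-3))/3)³ = (√(120 - 27)/3)³ = (√93/3)³ = 31*√93/9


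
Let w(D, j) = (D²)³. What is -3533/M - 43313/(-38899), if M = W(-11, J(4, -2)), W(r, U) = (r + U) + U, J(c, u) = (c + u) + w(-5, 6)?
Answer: 1215797892/1215321457 ≈ 1.0004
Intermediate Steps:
w(D, j) = D⁶
J(c, u) = 15625 + c + u (J(c, u) = (c + u) + (-5)⁶ = (c + u) + 15625 = 15625 + c + u)
W(r, U) = r + 2*U (W(r, U) = (U + r) + U = r + 2*U)
M = 31243 (M = -11 + 2*(15625 + 4 - 2) = -11 + 2*15627 = -11 + 31254 = 31243)
-3533/M - 43313/(-38899) = -3533/31243 - 43313/(-38899) = -3533*1/31243 - 43313*(-1/38899) = -3533/31243 + 43313/38899 = 1215797892/1215321457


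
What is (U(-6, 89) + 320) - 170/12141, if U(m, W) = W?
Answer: 4965499/12141 ≈ 408.99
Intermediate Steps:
(U(-6, 89) + 320) - 170/12141 = (89 + 320) - 170/12141 = 409 - 170*1/12141 = 409 - 170/12141 = 4965499/12141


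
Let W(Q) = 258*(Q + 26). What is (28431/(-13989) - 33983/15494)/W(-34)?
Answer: 305299367/149120949408 ≈ 0.0020473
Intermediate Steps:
W(Q) = 6708 + 258*Q (W(Q) = 258*(26 + Q) = 6708 + 258*Q)
(28431/(-13989) - 33983/15494)/W(-34) = (28431/(-13989) - 33983/15494)/(6708 + 258*(-34)) = (28431*(-1/13989) - 33983*1/15494)/(6708 - 8772) = (-9477/4663 - 33983/15494)/(-2064) = -305299367/72248522*(-1/2064) = 305299367/149120949408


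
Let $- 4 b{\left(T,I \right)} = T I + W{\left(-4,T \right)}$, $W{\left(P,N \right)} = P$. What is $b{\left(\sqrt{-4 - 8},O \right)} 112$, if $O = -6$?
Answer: $112 + 336 i \sqrt{3} \approx 112.0 + 581.97 i$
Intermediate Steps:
$b{\left(T,I \right)} = 1 - \frac{I T}{4}$ ($b{\left(T,I \right)} = - \frac{T I - 4}{4} = - \frac{I T - 4}{4} = - \frac{-4 + I T}{4} = 1 - \frac{I T}{4}$)
$b{\left(\sqrt{-4 - 8},O \right)} 112 = \left(1 - - \frac{3 \sqrt{-4 - 8}}{2}\right) 112 = \left(1 - - \frac{3 \sqrt{-12}}{2}\right) 112 = \left(1 - - \frac{3 \cdot 2 i \sqrt{3}}{2}\right) 112 = \left(1 + 3 i \sqrt{3}\right) 112 = 112 + 336 i \sqrt{3}$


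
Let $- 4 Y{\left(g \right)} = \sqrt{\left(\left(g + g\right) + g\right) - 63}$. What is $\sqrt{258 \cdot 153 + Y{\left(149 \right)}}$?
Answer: $\sqrt{39474 - 2 \sqrt{6}} \approx 198.67$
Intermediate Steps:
$Y{\left(g \right)} = - \frac{\sqrt{-63 + 3 g}}{4}$ ($Y{\left(g \right)} = - \frac{\sqrt{\left(\left(g + g\right) + g\right) - 63}}{4} = - \frac{\sqrt{\left(2 g + g\right) - 63}}{4} = - \frac{\sqrt{3 g - 63}}{4} = - \frac{\sqrt{-63 + 3 g}}{4}$)
$\sqrt{258 \cdot 153 + Y{\left(149 \right)}} = \sqrt{258 \cdot 153 - \frac{\sqrt{-63 + 3 \cdot 149}}{4}} = \sqrt{39474 - \frac{\sqrt{-63 + 447}}{4}} = \sqrt{39474 - \frac{\sqrt{384}}{4}} = \sqrt{39474 - \frac{8 \sqrt{6}}{4}} = \sqrt{39474 - 2 \sqrt{6}}$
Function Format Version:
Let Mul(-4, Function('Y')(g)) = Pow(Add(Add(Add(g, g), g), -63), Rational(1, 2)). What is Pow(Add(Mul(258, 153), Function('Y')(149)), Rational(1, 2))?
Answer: Pow(Add(39474, Mul(-2, Pow(6, Rational(1, 2)))), Rational(1, 2)) ≈ 198.67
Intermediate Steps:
Function('Y')(g) = Mul(Rational(-1, 4), Pow(Add(-63, Mul(3, g)), Rational(1, 2))) (Function('Y')(g) = Mul(Rational(-1, 4), Pow(Add(Add(Add(g, g), g), -63), Rational(1, 2))) = Mul(Rational(-1, 4), Pow(Add(Add(Mul(2, g), g), -63), Rational(1, 2))) = Mul(Rational(-1, 4), Pow(Add(Mul(3, g), -63), Rational(1, 2))) = Mul(Rational(-1, 4), Pow(Add(-63, Mul(3, g)), Rational(1, 2))))
Pow(Add(Mul(258, 153), Function('Y')(149)), Rational(1, 2)) = Pow(Add(Mul(258, 153), Mul(Rational(-1, 4), Pow(Add(-63, Mul(3, 149)), Rational(1, 2)))), Rational(1, 2)) = Pow(Add(39474, Mul(Rational(-1, 4), Pow(Add(-63, 447), Rational(1, 2)))), Rational(1, 2)) = Pow(Add(39474, Mul(Rational(-1, 4), Pow(384, Rational(1, 2)))), Rational(1, 2)) = Pow(Add(39474, Mul(Rational(-1, 4), Mul(8, Pow(6, Rational(1, 2))))), Rational(1, 2)) = Pow(Add(39474, Mul(-2, Pow(6, Rational(1, 2)))), Rational(1, 2))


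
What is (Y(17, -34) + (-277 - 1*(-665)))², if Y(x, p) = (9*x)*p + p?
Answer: 23503104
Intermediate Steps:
Y(x, p) = p + 9*p*x (Y(x, p) = 9*p*x + p = p + 9*p*x)
(Y(17, -34) + (-277 - 1*(-665)))² = (-34*(1 + 9*17) + (-277 - 1*(-665)))² = (-34*(1 + 153) + (-277 + 665))² = (-34*154 + 388)² = (-5236 + 388)² = (-4848)² = 23503104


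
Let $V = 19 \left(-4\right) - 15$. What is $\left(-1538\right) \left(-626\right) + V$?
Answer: $962697$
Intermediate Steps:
$V = -91$ ($V = -76 - 15 = -91$)
$\left(-1538\right) \left(-626\right) + V = \left(-1538\right) \left(-626\right) - 91 = 962788 - 91 = 962697$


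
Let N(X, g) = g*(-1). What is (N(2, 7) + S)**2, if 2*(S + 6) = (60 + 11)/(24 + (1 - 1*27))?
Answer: 15129/16 ≈ 945.56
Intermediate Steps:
N(X, g) = -g
S = -95/4 (S = -6 + ((60 + 11)/(24 + (1 - 1*27)))/2 = -6 + (71/(24 + (1 - 27)))/2 = -6 + (71/(24 - 26))/2 = -6 + (71/(-2))/2 = -6 + (71*(-1/2))/2 = -6 + (1/2)*(-71/2) = -6 - 71/4 = -95/4 ≈ -23.750)
(N(2, 7) + S)**2 = (-1*7 - 95/4)**2 = (-7 - 95/4)**2 = (-123/4)**2 = 15129/16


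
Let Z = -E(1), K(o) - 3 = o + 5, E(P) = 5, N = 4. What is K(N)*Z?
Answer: -60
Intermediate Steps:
K(o) = 8 + o (K(o) = 3 + (o + 5) = 3 + (5 + o) = 8 + o)
Z = -5 ≈ -5.0000
K(N)*Z = (8 + 4)*(-5) = 12*(-5) = -60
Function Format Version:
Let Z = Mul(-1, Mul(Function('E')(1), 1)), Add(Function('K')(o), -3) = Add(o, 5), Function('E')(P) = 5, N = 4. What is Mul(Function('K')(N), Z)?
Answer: -60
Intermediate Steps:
Function('K')(o) = Add(8, o) (Function('K')(o) = Add(3, Add(o, 5)) = Add(3, Add(5, o)) = Add(8, o))
Z = -5 (Z = Mul(-1, Mul(5, 1)) = Mul(-1, 5) = -5)
Mul(Function('K')(N), Z) = Mul(Add(8, 4), -5) = Mul(12, -5) = -60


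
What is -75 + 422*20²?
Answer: 168725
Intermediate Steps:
-75 + 422*20² = -75 + 422*400 = -75 + 168800 = 168725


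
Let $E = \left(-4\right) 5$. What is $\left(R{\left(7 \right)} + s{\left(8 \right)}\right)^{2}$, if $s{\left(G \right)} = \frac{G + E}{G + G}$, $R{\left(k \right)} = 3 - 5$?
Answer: $\frac{121}{16} \approx 7.5625$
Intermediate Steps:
$R{\left(k \right)} = -2$ ($R{\left(k \right)} = 3 - 5 = -2$)
$E = -20$
$s{\left(G \right)} = \frac{-20 + G}{2 G}$ ($s{\left(G \right)} = \frac{G - 20}{G + G} = \frac{-20 + G}{2 G}$)
$\left(R{\left(7 \right)} + s{\left(8 \right)}\right)^{2} = \left(-2 + \frac{-20 + 8}{2 \cdot 8}\right)^{2} = \left(-2 + \frac{1}{2} \cdot \frac{1}{8} \left(-12\right)\right)^{2} = \left(-2 - \frac{3}{4}\right)^{2} = \left(- \frac{11}{4}\right)^{2} = \frac{121}{16}$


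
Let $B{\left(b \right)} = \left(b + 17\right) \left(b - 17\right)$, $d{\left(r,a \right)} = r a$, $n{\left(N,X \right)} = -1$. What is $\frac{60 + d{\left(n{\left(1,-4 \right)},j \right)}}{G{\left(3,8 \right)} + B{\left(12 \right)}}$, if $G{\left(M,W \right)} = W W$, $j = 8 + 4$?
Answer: $- \frac{16}{27} \approx -0.59259$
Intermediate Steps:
$j = 12$
$G{\left(M,W \right)} = W^{2}$
$d{\left(r,a \right)} = a r$
$B{\left(b \right)} = \left(-17 + b\right) \left(17 + b\right)$ ($B{\left(b \right)} = \left(17 + b\right) \left(-17 + b\right) = \left(-17 + b\right) \left(17 + b\right)$)
$\frac{60 + d{\left(n{\left(1,-4 \right)},j \right)}}{G{\left(3,8 \right)} + B{\left(12 \right)}} = \frac{60 + 12 \left(-1\right)}{8^{2} - \left(289 - 12^{2}\right)} = \frac{60 - 12}{64 + \left(-289 + 144\right)} = \frac{48}{64 - 145} = \frac{48}{-81} = 48 \left(- \frac{1}{81}\right) = - \frac{16}{27}$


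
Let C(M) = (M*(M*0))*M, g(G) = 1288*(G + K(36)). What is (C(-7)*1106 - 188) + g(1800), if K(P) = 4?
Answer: 2323364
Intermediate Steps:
g(G) = 5152 + 1288*G (g(G) = 1288*(G + 4) = 1288*(4 + G) = 5152 + 1288*G)
C(M) = 0 (C(M) = (M*0)*M = 0*M = 0)
(C(-7)*1106 - 188) + g(1800) = (0*1106 - 188) + (5152 + 1288*1800) = (0 - 188) + (5152 + 2318400) = -188 + 2323552 = 2323364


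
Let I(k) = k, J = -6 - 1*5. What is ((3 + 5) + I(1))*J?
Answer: -99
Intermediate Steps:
J = -11 (J = -6 - 5 = -11)
((3 + 5) + I(1))*J = ((3 + 5) + 1)*(-11) = (8 + 1)*(-11) = 9*(-11) = -99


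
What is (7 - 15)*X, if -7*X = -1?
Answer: -8/7 ≈ -1.1429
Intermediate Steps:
X = ⅐ (X = -⅐*(-1) = ⅐ ≈ 0.14286)
(7 - 15)*X = (7 - 15)*(⅐) = -8*⅐ = -8/7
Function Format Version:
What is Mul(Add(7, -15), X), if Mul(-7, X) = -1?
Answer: Rational(-8, 7) ≈ -1.1429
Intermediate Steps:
X = Rational(1, 7) (X = Mul(Rational(-1, 7), -1) = Rational(1, 7) ≈ 0.14286)
Mul(Add(7, -15), X) = Mul(Add(7, -15), Rational(1, 7)) = Mul(-8, Rational(1, 7)) = Rational(-8, 7)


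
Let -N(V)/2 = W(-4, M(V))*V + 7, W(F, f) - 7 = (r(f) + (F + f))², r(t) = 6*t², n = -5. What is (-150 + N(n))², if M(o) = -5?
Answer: 39488048656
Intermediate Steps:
W(F, f) = 7 + (F + f + 6*f²)² (W(F, f) = 7 + (6*f² + (F + f))² = 7 + (F + f + 6*f²)²)
N(V) = -14 - 39776*V (N(V) = -2*((7 + (-4 - 5 + 6*(-5)²)²)*V + 7) = -2*((7 + (-4 - 5 + 6*25)²)*V + 7) = -2*((7 + (-4 - 5 + 150)²)*V + 7) = -2*((7 + 141²)*V + 7) = -2*((7 + 19881)*V + 7) = -2*(19888*V + 7) = -2*(7 + 19888*V) = -14 - 39776*V)
(-150 + N(n))² = (-150 + (-14 - 39776*(-5)))² = (-150 + (-14 + 198880))² = (-150 + 198866)² = 198716² = 39488048656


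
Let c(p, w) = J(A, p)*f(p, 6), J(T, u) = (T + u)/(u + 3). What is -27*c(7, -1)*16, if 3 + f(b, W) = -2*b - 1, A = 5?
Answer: 46656/5 ≈ 9331.2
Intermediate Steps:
J(T, u) = (T + u)/(3 + u)
f(b, W) = -4 - 2*b (f(b, W) = -3 + (-2*b - 1) = -3 + (-1 - 2*b) = -4 - 2*b)
c(p, w) = (-4 - 2*p)*(5 + p)/(3 + p) (c(p, w) = ((5 + p)/(3 + p))*(-4 - 2*p) = (-4 - 2*p)*(5 + p)/(3 + p))
-27*c(7, -1)*16 = -(-54)*(2 + 7)*(5 + 7)/(3 + 7)*16 = -(-54)*9*12/10*16 = -27*(-108/5)*16 = (2916/5)*16 = 46656/5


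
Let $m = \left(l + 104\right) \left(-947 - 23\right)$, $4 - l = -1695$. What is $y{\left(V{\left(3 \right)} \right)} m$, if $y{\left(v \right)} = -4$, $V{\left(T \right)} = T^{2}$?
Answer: $6995640$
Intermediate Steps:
$l = 1699$ ($l = 4 - -1695 = 4 + 1695 = 1699$)
$m = -1748910$ ($m = \left(1699 + 104\right) \left(-947 - 23\right) = 1803 \left(-970\right) = -1748910$)
$y{\left(V{\left(3 \right)} \right)} m = \left(-4\right) \left(-1748910\right) = 6995640$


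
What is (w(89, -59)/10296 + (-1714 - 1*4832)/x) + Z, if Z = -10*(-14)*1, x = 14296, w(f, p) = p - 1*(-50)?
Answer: 285268055/2044328 ≈ 139.54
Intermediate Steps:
w(f, p) = 50 + p (w(f, p) = p + 50 = 50 + p)
Z = 140 (Z = 140*1 = 140)
(w(89, -59)/10296 + (-1714 - 1*4832)/x) + Z = ((50 - 59)/10296 + (-1714 - 1*4832)/14296) + 140 = (-9*1/10296 + (-1714 - 4832)*(1/14296)) + 140 = (-1/1144 - 6546*1/14296) + 140 = (-1/1144 - 3273/7148) + 140 = -937865/2044328 + 140 = 285268055/2044328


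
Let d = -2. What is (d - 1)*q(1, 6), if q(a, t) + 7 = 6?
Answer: 3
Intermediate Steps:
q(a, t) = -1 (q(a, t) = -7 + 6 = -1)
(d - 1)*q(1, 6) = (-2 - 1)*(-1) = -3*(-1) = 3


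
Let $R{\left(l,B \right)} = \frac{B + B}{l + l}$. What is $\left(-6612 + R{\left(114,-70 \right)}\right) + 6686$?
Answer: $\frac{4183}{57} \approx 73.386$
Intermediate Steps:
$R{\left(l,B \right)} = \frac{B}{l}$ ($R{\left(l,B \right)} = \frac{2 B}{2 l} = 2 B \frac{1}{2 l} = \frac{B}{l}$)
$\left(-6612 + R{\left(114,-70 \right)}\right) + 6686 = \left(-6612 - \frac{70}{114}\right) + 6686 = \left(-6612 - \frac{35}{57}\right) + 6686 = - \frac{376919}{57} + 6686 = \frac{4183}{57}$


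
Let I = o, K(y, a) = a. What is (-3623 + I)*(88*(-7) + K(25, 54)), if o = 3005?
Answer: 347316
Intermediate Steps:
I = 3005
(-3623 + I)*(88*(-7) + K(25, 54)) = (-3623 + 3005)*(88*(-7) + 54) = -618*(-616 + 54) = -618*(-562) = 347316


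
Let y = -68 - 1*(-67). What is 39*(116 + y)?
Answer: 4485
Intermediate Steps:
y = -1 (y = -68 + 67 = -1)
39*(116 + y) = 39*(116 - 1) = 39*115 = 4485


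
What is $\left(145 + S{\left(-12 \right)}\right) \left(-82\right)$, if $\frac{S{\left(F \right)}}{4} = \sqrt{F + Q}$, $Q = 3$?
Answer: $-11890 - 984 i \approx -11890.0 - 984.0 i$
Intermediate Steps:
$S{\left(F \right)} = 4 \sqrt{3 + F}$ ($S{\left(F \right)} = 4 \sqrt{F + 3} = 4 \sqrt{3 + F}$)
$\left(145 + S{\left(-12 \right)}\right) \left(-82\right) = \left(145 + 4 \sqrt{3 - 12}\right) \left(-82\right) = \left(145 + 4 \sqrt{-9}\right) \left(-82\right) = \left(145 + 4 \cdot 3 i\right) \left(-82\right) = \left(145 + 12 i\right) \left(-82\right) = -11890 - 984 i$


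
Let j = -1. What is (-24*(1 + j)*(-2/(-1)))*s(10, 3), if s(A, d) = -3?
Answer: 0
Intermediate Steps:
(-24*(1 + j)*(-2/(-1)))*s(10, 3) = -24*(1 - 1)*(-2/(-1))*(-3) = -0*(-2*(-1))*(-3) = -0*2*(-3) = -24*0*(-3) = 0*(-3) = 0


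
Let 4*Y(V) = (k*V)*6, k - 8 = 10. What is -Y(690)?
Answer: -18630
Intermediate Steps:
k = 18 (k = 8 + 10 = 18)
Y(V) = 27*V (Y(V) = ((18*V)*6)/4 = (108*V)/4 = 27*V)
-Y(690) = -27*690 = -1*18630 = -18630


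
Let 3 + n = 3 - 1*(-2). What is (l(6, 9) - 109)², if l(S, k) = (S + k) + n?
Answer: 8464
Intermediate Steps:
n = 2 (n = -3 + (3 - 1*(-2)) = -3 + (3 + 2) = -3 + 5 = 2)
l(S, k) = 2 + S + k (l(S, k) = (S + k) + 2 = 2 + S + k)
(l(6, 9) - 109)² = ((2 + 6 + 9) - 109)² = (17 - 109)² = (-92)² = 8464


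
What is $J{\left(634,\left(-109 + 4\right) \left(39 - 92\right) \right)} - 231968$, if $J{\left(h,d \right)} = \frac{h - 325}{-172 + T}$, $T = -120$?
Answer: $- \frac{67734965}{292} \approx -2.3197 \cdot 10^{5}$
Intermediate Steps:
$J{\left(h,d \right)} = \frac{325}{292} - \frac{h}{292}$ ($J{\left(h,d \right)} = \frac{h - 325}{-172 - 120} = \frac{-325 + h}{-292} = \left(-325 + h\right) \left(- \frac{1}{292}\right) = \frac{325}{292} - \frac{h}{292}$)
$J{\left(634,\left(-109 + 4\right) \left(39 - 92\right) \right)} - 231968 = \left(\frac{325}{292} - \frac{317}{146}\right) - 231968 = - \frac{309}{292} - 231968 = - \frac{67734965}{292}$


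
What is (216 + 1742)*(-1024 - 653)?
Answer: -3283566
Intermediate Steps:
(216 + 1742)*(-1024 - 653) = 1958*(-1677) = -3283566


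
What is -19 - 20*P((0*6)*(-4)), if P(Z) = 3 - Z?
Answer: -79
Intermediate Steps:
-19 - 20*P((0*6)*(-4)) = -19 - 20*(3 - 0*6*(-4)) = -19 - 20*(3 - 0*(-4)) = -19 - 20*(3 - 1*0) = -19 - 20*(3 + 0) = -19 - 20*3 = -19 - 60 = -79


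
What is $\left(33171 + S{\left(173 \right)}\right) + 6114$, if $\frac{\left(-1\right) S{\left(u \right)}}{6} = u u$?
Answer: $-140289$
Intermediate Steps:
$S{\left(u \right)} = - 6 u^{2}$ ($S{\left(u \right)} = - 6 u u = - 6 u^{2}$)
$\left(33171 + S{\left(173 \right)}\right) + 6114 = \left(33171 - 6 \cdot 173^{2}\right) + 6114 = \left(33171 - 179574\right) + 6114 = -146403 + 6114 = -140289$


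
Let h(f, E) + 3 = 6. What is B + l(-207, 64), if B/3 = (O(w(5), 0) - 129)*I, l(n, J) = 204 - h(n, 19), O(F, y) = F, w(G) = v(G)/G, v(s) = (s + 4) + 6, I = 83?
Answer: -31173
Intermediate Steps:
h(f, E) = 3 (h(f, E) = -3 + 6 = 3)
v(s) = 10 + s (v(s) = (4 + s) + 6 = 10 + s)
w(G) = (10 + G)/G
l(n, J) = 201 (l(n, J) = 204 - 1*3 = 204 - 3 = 201)
B = -31374 (B = 3*(((10 + 5)/5 - 129)*83) = 3*(((⅕)*15 - 129)*83) = 3*((3 - 129)*83) = 3*(-126*83) = 3*(-10458) = -31374)
B + l(-207, 64) = -31374 + 201 = -31173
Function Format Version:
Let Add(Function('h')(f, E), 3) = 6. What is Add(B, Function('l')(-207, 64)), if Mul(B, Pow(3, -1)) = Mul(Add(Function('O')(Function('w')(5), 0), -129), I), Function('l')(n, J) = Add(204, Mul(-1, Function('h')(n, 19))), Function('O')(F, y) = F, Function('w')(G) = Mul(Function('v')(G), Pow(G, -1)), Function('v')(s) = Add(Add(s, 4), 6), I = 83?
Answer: -31173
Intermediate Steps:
Function('h')(f, E) = 3 (Function('h')(f, E) = Add(-3, 6) = 3)
Function('v')(s) = Add(10, s) (Function('v')(s) = Add(Add(4, s), 6) = Add(10, s))
Function('w')(G) = Mul(Pow(G, -1), Add(10, G)) (Function('w')(G) = Mul(Add(10, G), Pow(G, -1)) = Mul(Pow(G, -1), Add(10, G)))
Function('l')(n, J) = 201 (Function('l')(n, J) = Add(204, Mul(-1, 3)) = Add(204, -3) = 201)
B = -31374 (B = Mul(3, Mul(Add(Mul(Pow(5, -1), Add(10, 5)), -129), 83)) = Mul(3, Mul(Add(Mul(Rational(1, 5), 15), -129), 83)) = Mul(3, Mul(Add(3, -129), 83)) = Mul(3, Mul(-126, 83)) = Mul(3, -10458) = -31374)
Add(B, Function('l')(-207, 64)) = Add(-31374, 201) = -31173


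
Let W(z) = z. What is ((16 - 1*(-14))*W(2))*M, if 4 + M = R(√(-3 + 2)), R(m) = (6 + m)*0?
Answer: -240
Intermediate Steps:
R(m) = 0
M = -4 (M = -4 + 0 = -4)
((16 - 1*(-14))*W(2))*M = ((16 - 1*(-14))*2)*(-4) = ((16 + 14)*2)*(-4) = (30*2)*(-4) = 60*(-4) = -240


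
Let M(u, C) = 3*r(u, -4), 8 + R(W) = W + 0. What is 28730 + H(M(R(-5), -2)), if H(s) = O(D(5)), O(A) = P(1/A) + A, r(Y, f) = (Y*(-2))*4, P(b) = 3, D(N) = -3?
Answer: 28730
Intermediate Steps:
R(W) = -8 + W (R(W) = -8 + (W + 0) = -8 + W)
r(Y, f) = -8*Y (r(Y, f) = -2*Y*4 = -8*Y)
O(A) = 3 + A
M(u, C) = -24*u (M(u, C) = 3*(-8*u) = -24*u)
H(s) = 0 (H(s) = 3 - 3 = 0)
28730 + H(M(R(-5), -2)) = 28730 + 0 = 28730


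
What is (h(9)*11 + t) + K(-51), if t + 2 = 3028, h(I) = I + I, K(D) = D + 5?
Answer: 3178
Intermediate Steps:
K(D) = 5 + D
h(I) = 2*I
t = 3026 (t = -2 + 3028 = 3026)
(h(9)*11 + t) + K(-51) = ((2*9)*11 + 3026) + (5 - 51) = (18*11 + 3026) - 46 = (198 + 3026) - 46 = 3224 - 46 = 3178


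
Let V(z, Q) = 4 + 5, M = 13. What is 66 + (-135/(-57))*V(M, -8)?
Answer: 1659/19 ≈ 87.316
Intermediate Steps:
V(z, Q) = 9
66 + (-135/(-57))*V(M, -8) = 66 - 135/(-57)*9 = 66 - 135*(-1/57)*9 = 66 + (45/19)*9 = 66 + 405/19 = 1659/19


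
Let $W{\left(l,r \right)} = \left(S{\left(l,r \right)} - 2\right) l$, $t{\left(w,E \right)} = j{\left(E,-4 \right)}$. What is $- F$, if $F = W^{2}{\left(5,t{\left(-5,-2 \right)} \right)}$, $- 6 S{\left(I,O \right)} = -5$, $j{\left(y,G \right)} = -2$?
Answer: $- \frac{1225}{36} \approx -34.028$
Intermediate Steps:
$t{\left(w,E \right)} = -2$
$S{\left(I,O \right)} = \frac{5}{6}$ ($S{\left(I,O \right)} = \left(- \frac{1}{6}\right) \left(-5\right) = \frac{5}{6}$)
$W{\left(l,r \right)} = - \frac{7 l}{6}$ ($W{\left(l,r \right)} = \left(\frac{5}{6} - 2\right) l = - \frac{7 l}{6}$)
$F = \frac{1225}{36}$ ($F = \left(\left(- \frac{7}{6}\right) 5\right)^{2} = \left(- \frac{35}{6}\right)^{2} = \frac{1225}{36} \approx 34.028$)
$- F = \left(-1\right) \frac{1225}{36} = - \frac{1225}{36}$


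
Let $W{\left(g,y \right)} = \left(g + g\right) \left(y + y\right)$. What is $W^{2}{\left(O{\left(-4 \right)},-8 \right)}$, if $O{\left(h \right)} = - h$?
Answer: $16384$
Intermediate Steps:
$W{\left(g,y \right)} = 4 g y$ ($W{\left(g,y \right)} = 2 g 2 y = 4 g y$)
$W^{2}{\left(O{\left(-4 \right)},-8 \right)} = \left(4 \left(\left(-1\right) \left(-4\right)\right) \left(-8\right)\right)^{2} = \left(4 \cdot 4 \left(-8\right)\right)^{2} = \left(-128\right)^{2} = 16384$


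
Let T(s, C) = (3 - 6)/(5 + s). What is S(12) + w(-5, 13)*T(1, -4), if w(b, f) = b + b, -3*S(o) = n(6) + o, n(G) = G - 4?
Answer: ⅓ ≈ 0.33333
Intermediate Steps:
T(s, C) = -3/(5 + s)
n(G) = -4 + G
S(o) = -⅔ - o/3 (S(o) = -((-4 + 6) + o)/3 = -(2 + o)/3 = -⅔ - o/3)
w(b, f) = 2*b
S(12) + w(-5, 13)*T(1, -4) = (-⅔ - ⅓*12) + (2*(-5))*(-3/(5 + 1)) = (-⅔ - 4) - (-30)/6 = -14/3 - (-30)/6 = -14/3 - 10*(-½) = -14/3 + 5 = ⅓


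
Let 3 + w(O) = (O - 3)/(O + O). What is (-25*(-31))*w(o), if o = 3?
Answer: -2325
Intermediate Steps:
w(O) = -3 + (-3 + O)/(2*O) (w(O) = -3 + (O - 3)/(O + O) = -3 + (-3 + O)/((2*O)) = -3 + (-3 + O)*(1/(2*O)) = -3 + (-3 + O)/(2*O))
(-25*(-31))*w(o) = (-25*(-31))*((½)*(-3 - 5*3)/3) = 775*((½)*(⅓)*(-3 - 15)) = 775*((½)*(⅓)*(-18)) = 775*(-3) = -2325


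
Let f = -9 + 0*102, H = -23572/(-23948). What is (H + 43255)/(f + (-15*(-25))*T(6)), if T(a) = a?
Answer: 9591614/496921 ≈ 19.302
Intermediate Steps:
H = 5893/5987 (H = -23572*(-1/23948) = 5893/5987 ≈ 0.98430)
f = -9 (f = -9 + 0 = -9)
(H + 43255)/(f + (-15*(-25))*T(6)) = (5893/5987 + 43255)/(-9 - 15*(-25)*6) = 258973578/(5987*(-9 + 375*6)) = 258973578/(5987*(-9 + 2250)) = (258973578/5987)/2241 = (258973578/5987)*(1/2241) = 9591614/496921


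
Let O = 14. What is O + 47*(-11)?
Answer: -503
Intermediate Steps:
O + 47*(-11) = 14 + 47*(-11) = 14 - 517 = -503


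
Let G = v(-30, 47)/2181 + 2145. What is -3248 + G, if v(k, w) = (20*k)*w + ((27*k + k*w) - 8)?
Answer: -2436071/2181 ≈ -1117.0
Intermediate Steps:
v(k, w) = -8 + 27*k + 21*k*w (v(k, w) = 20*k*w + (-8 + 27*k + k*w) = -8 + 27*k + 21*k*w)
G = 4647817/2181 (G = (-8 + 27*(-30) + 21*(-30)*47)/2181 + 2145 = (-8 - 810 - 29610)*(1/2181) + 2145 = -30428*1/2181 + 2145 = -30428/2181 + 2145 = 4647817/2181 ≈ 2131.0)
-3248 + G = -3248 + 4647817/2181 = -2436071/2181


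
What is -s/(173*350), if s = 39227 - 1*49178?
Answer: 9951/60550 ≈ 0.16434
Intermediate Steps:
s = -9951 (s = 39227 - 49178 = -9951)
-s/(173*350) = -(-9951)/(173*350) = -(-9951)/60550 = -1*(-9951/60550) = 9951/60550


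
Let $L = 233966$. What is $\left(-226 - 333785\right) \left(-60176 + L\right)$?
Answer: $-58047771690$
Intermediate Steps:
$\left(-226 - 333785\right) \left(-60176 + L\right) = \left(-226 - 333785\right) \left(-60176 + 233966\right) = \left(-334011\right) 173790 = -58047771690$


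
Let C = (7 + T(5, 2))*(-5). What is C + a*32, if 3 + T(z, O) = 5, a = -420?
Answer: -13485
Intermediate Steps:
T(z, O) = 2 (T(z, O) = -3 + 5 = 2)
C = -45 (C = (7 + 2)*(-5) = 9*(-5) = -45)
C + a*32 = -45 - 420*32 = -45 - 13440 = -13485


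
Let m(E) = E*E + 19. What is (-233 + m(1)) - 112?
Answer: -325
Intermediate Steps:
m(E) = 19 + E**2 (m(E) = E**2 + 19 = 19 + E**2)
(-233 + m(1)) - 112 = (-233 + (19 + 1**2)) - 112 = (-233 + (19 + 1)) - 112 = (-233 + 20) - 112 = -213 - 112 = -325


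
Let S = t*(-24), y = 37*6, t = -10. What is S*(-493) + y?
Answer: -118098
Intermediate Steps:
y = 222
S = 240 (S = -10*(-24) = 240)
S*(-493) + y = 240*(-493) + 222 = -118320 + 222 = -118098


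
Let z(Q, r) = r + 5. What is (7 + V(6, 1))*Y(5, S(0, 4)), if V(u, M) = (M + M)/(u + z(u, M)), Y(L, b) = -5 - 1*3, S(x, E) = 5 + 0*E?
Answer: -172/3 ≈ -57.333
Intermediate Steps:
z(Q, r) = 5 + r
S(x, E) = 5 (S(x, E) = 5 + 0 = 5)
Y(L, b) = -8 (Y(L, b) = -5 - 3 = -8)
V(u, M) = 2*M/(5 + M + u) (V(u, M) = (M + M)/(u + (5 + M)) = (2*M)/(5 + M + u) = 2*M/(5 + M + u))
(7 + V(6, 1))*Y(5, S(0, 4)) = (7 + 2*1/(5 + 1 + 6))*(-8) = (7 + 2*1/12)*(-8) = (7 + 2*1*(1/12))*(-8) = (7 + 1/6)*(-8) = (43/6)*(-8) = -172/3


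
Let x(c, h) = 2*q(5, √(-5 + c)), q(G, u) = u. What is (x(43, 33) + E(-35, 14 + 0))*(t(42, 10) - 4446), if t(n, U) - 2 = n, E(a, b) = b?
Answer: -61628 - 8804*√38 ≈ -1.1590e+5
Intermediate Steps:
t(n, U) = 2 + n
x(c, h) = 2*√(-5 + c)
(x(43, 33) + E(-35, 14 + 0))*(t(42, 10) - 4446) = (2*√(-5 + 43) + (14 + 0))*((2 + 42) - 4446) = (2*√38 + 14)*(44 - 4446) = (14 + 2*√38)*(-4402) = -61628 - 8804*√38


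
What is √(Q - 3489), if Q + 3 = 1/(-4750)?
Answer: I*√3151530190/950 ≈ 59.093*I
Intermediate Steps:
Q = -14251/4750 (Q = -3 + 1/(-4750) = -3 - 1/4750 = -14251/4750 ≈ -3.0002)
√(Q - 3489) = √(-14251/4750 - 3489) = √(-16587001/4750) = I*√3151530190/950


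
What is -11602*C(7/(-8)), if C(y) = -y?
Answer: -40607/4 ≈ -10152.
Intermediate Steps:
-11602*C(7/(-8)) = -(-11602)*7/(-8) = -(-11602)*7*(-⅛) = -(-11602)*(-7)/8 = -11602*7/8 = -40607/4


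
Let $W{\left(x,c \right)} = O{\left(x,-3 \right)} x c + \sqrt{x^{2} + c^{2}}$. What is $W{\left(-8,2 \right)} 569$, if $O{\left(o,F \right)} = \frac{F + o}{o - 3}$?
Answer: $-9104 + 1138 \sqrt{17} \approx -4411.9$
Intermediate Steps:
$O{\left(o,F \right)} = \frac{F + o}{-3 + o}$
$W{\left(x,c \right)} = \sqrt{c^{2} + x^{2}} + c x$ ($W{\left(x,c \right)} = \frac{-3 + x}{-3 + x} x c + \sqrt{x^{2} + c^{2}} = 1 x c + \sqrt{c^{2} + x^{2}} = x c + \sqrt{c^{2} + x^{2}} = c x + \sqrt{c^{2} + x^{2}} = \sqrt{c^{2} + x^{2}} + c x$)
$W{\left(-8,2 \right)} 569 = \left(\sqrt{2^{2} + \left(-8\right)^{2}} + 2 \left(-8\right)\right) 569 = \left(\sqrt{4 + 64} - 16\right) 569 = \left(\sqrt{68} - 16\right) 569 = \left(2 \sqrt{17} - 16\right) 569 = \left(-16 + 2 \sqrt{17}\right) 569 = -9104 + 1138 \sqrt{17}$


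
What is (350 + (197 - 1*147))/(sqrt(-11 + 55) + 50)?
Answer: 2500/307 - 100*sqrt(11)/307 ≈ 7.0630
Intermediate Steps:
(350 + (197 - 1*147))/(sqrt(-11 + 55) + 50) = (350 + (197 - 147))/(sqrt(44) + 50) = (350 + 50)/(2*sqrt(11) + 50) = 400/(50 + 2*sqrt(11))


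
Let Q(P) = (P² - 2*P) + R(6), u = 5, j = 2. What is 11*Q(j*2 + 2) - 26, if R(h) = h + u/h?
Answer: 1879/6 ≈ 313.17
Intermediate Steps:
R(h) = h + 5/h
Q(P) = 41/6 + P² - 2*P (Q(P) = (P² - 2*P) + (6 + 5/6) = (P² - 2*P) + (6 + 5*(⅙)) = (P² - 2*P) + (6 + ⅚) = (P² - 2*P) + 41/6 = 41/6 + P² - 2*P)
11*Q(j*2 + 2) - 26 = 11*(41/6 + (2*2 + 2)² - 2*(2*2 + 2)) - 26 = 11*(41/6 + (4 + 2)² - 2*(4 + 2)) - 26 = 11*(41/6 + 6² - 2*6) - 26 = 11*(41/6 + 36 - 12) - 26 = 11*(185/6) - 26 = 2035/6 - 26 = 1879/6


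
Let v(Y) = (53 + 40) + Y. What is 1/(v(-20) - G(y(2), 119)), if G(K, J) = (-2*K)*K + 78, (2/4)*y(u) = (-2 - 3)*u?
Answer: 1/795 ≈ 0.0012579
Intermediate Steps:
y(u) = -10*u (y(u) = 2*((-2 - 3)*u) = 2*(-5*u) = -10*u)
G(K, J) = 78 - 2*K**2 (G(K, J) = -2*K**2 + 78 = 78 - 2*K**2)
v(Y) = 93 + Y
1/(v(-20) - G(y(2), 119)) = 1/((93 - 20) - (78 - 2*(-10*2)**2)) = 1/(73 - (78 - 2*(-20)**2)) = 1/(73 - (78 - 2*400)) = 1/(73 - (78 - 800)) = 1/(73 - 1*(-722)) = 1/(73 + 722) = 1/795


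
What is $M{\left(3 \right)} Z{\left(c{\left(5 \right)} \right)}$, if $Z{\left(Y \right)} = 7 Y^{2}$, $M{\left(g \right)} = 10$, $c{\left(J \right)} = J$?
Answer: $1750$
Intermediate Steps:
$M{\left(3 \right)} Z{\left(c{\left(5 \right)} \right)} = 10 \cdot 7 \cdot 5^{2} = 10 \cdot 7 \cdot 25 = 10 \cdot 175 = 1750$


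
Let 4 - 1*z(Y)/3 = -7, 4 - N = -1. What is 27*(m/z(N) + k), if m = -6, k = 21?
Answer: 6183/11 ≈ 562.09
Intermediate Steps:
N = 5 (N = 4 - 1*(-1) = 4 + 1 = 5)
z(Y) = 33 (z(Y) = 12 - 3*(-7) = 12 + 21 = 33)
27*(m/z(N) + k) = 27*(-6/33 + 21) = 27*(-6*1/33 + 21) = 27*(-2/11 + 21) = 27*(229/11) = 6183/11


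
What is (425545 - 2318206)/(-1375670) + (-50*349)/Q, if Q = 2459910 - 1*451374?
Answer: 944368078199/690770679780 ≈ 1.3671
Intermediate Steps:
Q = 2008536 (Q = 2459910 - 451374 = 2008536)
(425545 - 2318206)/(-1375670) + (-50*349)/Q = (425545 - 2318206)/(-1375670) - 50*349/2008536 = -1892661*(-1/1375670) - 17450*1/2008536 = 1892661/1375670 - 8725/1004268 = 944368078199/690770679780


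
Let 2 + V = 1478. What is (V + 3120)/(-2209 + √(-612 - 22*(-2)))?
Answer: -10152564/4880249 - 9192*I*√142/4880249 ≈ -2.0803 - 0.022445*I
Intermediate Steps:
V = 1476 (V = -2 + 1478 = 1476)
(V + 3120)/(-2209 + √(-612 - 22*(-2))) = (1476 + 3120)/(-2209 + √(-612 - 22*(-2))) = 4596/(-2209 + √(-612 + 44)) = 4596/(-2209 + √(-568)) = 4596/(-2209 + 2*I*√142)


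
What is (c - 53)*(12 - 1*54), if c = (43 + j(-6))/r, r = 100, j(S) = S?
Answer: 110523/50 ≈ 2210.5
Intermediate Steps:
c = 37/100 (c = (43 - 6)/100 = 37*(1/100) = 37/100 ≈ 0.37000)
(c - 53)*(12 - 1*54) = (37/100 - 53)*(12 - 1*54) = -5263*(12 - 54)/100 = -5263/100*(-42) = 110523/50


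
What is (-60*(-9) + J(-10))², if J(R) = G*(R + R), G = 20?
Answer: 19600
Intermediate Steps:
J(R) = 40*R (J(R) = 20*(R + R) = 20*(2*R) = 40*R)
(-60*(-9) + J(-10))² = (-60*(-9) + 40*(-10))² = (540 - 400)² = 140² = 19600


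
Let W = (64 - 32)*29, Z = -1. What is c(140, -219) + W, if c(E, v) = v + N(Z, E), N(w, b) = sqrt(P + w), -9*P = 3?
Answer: 709 + 2*I*sqrt(3)/3 ≈ 709.0 + 1.1547*I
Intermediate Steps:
P = -1/3 (P = -1/9*3 = -1/3 ≈ -0.33333)
N(w, b) = sqrt(-1/3 + w)
c(E, v) = v + 2*I*sqrt(3)/3 (c(E, v) = v + sqrt(-3 + 9*(-1))/3 = v + sqrt(-3 - 9)/3 = v + sqrt(-12)/3 = v + (2*I*sqrt(3))/3 = v + 2*I*sqrt(3)/3)
W = 928 (W = 32*29 = 928)
c(140, -219) + W = (-219 + 2*I*sqrt(3)/3) + 928 = 709 + 2*I*sqrt(3)/3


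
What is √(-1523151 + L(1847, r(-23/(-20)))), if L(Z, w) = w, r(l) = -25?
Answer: 2*I*√380794 ≈ 1234.2*I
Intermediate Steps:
√(-1523151 + L(1847, r(-23/(-20)))) = √(-1523151 - 25) = √(-1523176) = 2*I*√380794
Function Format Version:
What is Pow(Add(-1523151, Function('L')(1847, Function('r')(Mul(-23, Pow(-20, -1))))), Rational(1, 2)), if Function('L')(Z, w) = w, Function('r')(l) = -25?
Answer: Mul(2, I, Pow(380794, Rational(1, 2))) ≈ Mul(1234.2, I)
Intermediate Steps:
Pow(Add(-1523151, Function('L')(1847, Function('r')(Mul(-23, Pow(-20, -1))))), Rational(1, 2)) = Pow(Add(-1523151, -25), Rational(1, 2)) = Pow(-1523176, Rational(1, 2)) = Mul(2, I, Pow(380794, Rational(1, 2)))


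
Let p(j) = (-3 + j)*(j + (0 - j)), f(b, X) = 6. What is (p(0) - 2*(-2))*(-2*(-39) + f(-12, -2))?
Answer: 336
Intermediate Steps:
p(j) = 0 (p(j) = (-3 + j)*(j - j) = (-3 + j)*0 = 0)
(p(0) - 2*(-2))*(-2*(-39) + f(-12, -2)) = (0 - 2*(-2))*(-2*(-39) + 6) = (0 + 4)*(78 + 6) = 4*84 = 336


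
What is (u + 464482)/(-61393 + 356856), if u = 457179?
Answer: 921661/295463 ≈ 3.1194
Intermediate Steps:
(u + 464482)/(-61393 + 356856) = (457179 + 464482)/(-61393 + 356856) = 921661/295463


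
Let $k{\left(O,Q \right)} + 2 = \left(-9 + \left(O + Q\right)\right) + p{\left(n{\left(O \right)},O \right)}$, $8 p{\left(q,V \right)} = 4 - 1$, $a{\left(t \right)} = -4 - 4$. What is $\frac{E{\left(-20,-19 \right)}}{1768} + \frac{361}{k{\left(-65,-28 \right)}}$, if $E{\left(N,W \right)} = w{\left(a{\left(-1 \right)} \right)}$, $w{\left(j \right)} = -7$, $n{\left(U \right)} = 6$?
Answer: $- \frac{5111787}{1465672} \approx -3.4877$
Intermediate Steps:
$a{\left(t \right)} = -8$
$E{\left(N,W \right)} = -7$
$p{\left(q,V \right)} = \frac{3}{8}$ ($p{\left(q,V \right)} = \frac{4 - 1}{8} = \frac{1}{8} \cdot 3 = \frac{3}{8}$)
$k{\left(O,Q \right)} = - \frac{85}{8} + O + Q$ ($k{\left(O,Q \right)} = -2 - \left(\frac{69}{8} - O - Q\right) = -2 + \left(\left(-9 + O + Q\right) + \frac{3}{8}\right) = -2 + \left(- \frac{69}{8} + O + Q\right) = - \frac{85}{8} + O + Q$)
$\frac{E{\left(-20,-19 \right)}}{1768} + \frac{361}{k{\left(-65,-28 \right)}} = - \frac{7}{1768} + \frac{361}{- \frac{85}{8} - 65 - 28} = \left(-7\right) \frac{1}{1768} + \frac{361}{- \frac{829}{8}} = - \frac{7}{1768} + 361 \left(- \frac{8}{829}\right) = - \frac{7}{1768} - \frac{2888}{829} = - \frac{5111787}{1465672}$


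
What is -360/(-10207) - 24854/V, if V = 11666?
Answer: -124742509/59537431 ≈ -2.0952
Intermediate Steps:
-360/(-10207) - 24854/V = -360/(-10207) - 24854/11666 = -360*(-1/10207) - 24854*1/11666 = 360/10207 - 12427/5833 = -124742509/59537431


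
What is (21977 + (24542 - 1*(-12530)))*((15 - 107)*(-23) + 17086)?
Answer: 1133858898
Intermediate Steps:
(21977 + (24542 - 1*(-12530)))*((15 - 107)*(-23) + 17086) = (21977 + (24542 + 12530))*(-92*(-23) + 17086) = (21977 + 37072)*(2116 + 17086) = 59049*19202 = 1133858898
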